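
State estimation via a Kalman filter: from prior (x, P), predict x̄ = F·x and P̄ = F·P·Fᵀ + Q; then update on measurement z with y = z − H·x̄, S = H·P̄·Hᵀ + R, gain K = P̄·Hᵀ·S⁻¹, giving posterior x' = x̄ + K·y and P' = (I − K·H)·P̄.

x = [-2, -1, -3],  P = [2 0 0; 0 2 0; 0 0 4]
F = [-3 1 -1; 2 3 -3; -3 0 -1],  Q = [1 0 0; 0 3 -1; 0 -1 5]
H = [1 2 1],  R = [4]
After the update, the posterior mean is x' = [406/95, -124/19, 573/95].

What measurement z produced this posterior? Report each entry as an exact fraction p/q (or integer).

x̄ = F·x = [8, 2, 9]
P̄ = F·P·Fᵀ + Q = [25 6 22; 6 65 -1; 22 -1 27]
S = H·P̄·Hᵀ + R = [380]
K = P̄·Hᵀ·S⁻¹ = [59/380; 27/76; 47/380]
x' − x̄ = [-354/95, -162/19, -282/95] = K·y
y = (KᵀK)⁻¹·Kᵀ·(x' − x̄) = [-24]
z = y + H·x̄ = [-24] + [21] = [-3]

z = [-3]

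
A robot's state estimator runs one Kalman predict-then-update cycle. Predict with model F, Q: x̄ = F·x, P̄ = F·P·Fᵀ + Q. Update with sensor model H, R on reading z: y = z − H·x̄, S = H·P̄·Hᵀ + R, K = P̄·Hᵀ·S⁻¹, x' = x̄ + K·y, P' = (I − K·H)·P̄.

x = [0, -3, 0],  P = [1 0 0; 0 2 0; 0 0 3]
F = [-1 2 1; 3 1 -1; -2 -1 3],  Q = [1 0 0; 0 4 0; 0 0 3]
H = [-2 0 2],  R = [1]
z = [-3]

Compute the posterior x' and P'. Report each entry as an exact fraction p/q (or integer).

x̄ = F·x = [-6, -3, 3]
P̄ = F·P·Fᵀ + Q = [13 -2 7; -2 18 -17; 7 -17 36]
y = z − H·x̄ = [-21]
S = H·P̄·Hᵀ + R = [141]
K = P̄·Hᵀ·S⁻¹ = [-4/47; -10/47; 58/141]
x' = x̄ + K·y = [-198/47, 69/47, -265/47]
P' = (I − K·H)·P̄ = [563/47 -214/47 561/47; -214/47 546/47 -219/47; 561/47 -219/47 1712/141]

x' = [-198/47, 69/47, -265/47]
P' = [563/47 -214/47 561/47; -214/47 546/47 -219/47; 561/47 -219/47 1712/141]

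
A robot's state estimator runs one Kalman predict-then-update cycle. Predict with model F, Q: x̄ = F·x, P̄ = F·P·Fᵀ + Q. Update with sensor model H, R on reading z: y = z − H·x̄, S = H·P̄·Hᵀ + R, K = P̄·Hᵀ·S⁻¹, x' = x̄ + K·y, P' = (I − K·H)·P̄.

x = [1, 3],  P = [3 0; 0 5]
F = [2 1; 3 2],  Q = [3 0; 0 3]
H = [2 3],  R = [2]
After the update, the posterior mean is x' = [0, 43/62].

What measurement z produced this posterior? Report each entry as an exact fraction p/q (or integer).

z = [2]

x̄ = F·x = [5, 9]
P̄ = F·P·Fᵀ + Q = [20 28; 28 50]
S = H·P̄·Hᵀ + R = [868]
K = P̄·Hᵀ·S⁻¹ = [1/7; 103/434]
x' − x̄ = [-5, -515/62] = K·y
y = (KᵀK)⁻¹·Kᵀ·(x' − x̄) = [-35]
z = y + H·x̄ = [-35] + [37] = [2]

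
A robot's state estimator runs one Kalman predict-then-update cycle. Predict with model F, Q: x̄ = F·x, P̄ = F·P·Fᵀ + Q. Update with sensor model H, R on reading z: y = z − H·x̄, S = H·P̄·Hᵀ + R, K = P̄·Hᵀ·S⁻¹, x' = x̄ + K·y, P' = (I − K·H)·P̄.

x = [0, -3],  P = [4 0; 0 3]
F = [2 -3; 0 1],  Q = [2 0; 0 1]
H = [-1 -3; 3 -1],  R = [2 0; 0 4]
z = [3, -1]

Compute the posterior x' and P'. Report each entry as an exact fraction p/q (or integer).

x' = [-2853/5471, -4580/5471]
P' = [2061/5471 -333/5471; -333/5471 1105/5471]

x̄ = F·x = [9, -3]
P̄ = F·P·Fᵀ + Q = [45 -9; -9 4]
y = z − H·x̄ = [3, -31]
S = H·P̄·Hᵀ + R = [29 -51; -51 467]
K = P̄·Hᵀ·S⁻¹ = [-531/5471 1629/5471; -1491/5471 -526/5471]
x' = x̄ + K·y = [-2853/5471, -4580/5471]
P' = (I − K·H)·P̄ = [2061/5471 -333/5471; -333/5471 1105/5471]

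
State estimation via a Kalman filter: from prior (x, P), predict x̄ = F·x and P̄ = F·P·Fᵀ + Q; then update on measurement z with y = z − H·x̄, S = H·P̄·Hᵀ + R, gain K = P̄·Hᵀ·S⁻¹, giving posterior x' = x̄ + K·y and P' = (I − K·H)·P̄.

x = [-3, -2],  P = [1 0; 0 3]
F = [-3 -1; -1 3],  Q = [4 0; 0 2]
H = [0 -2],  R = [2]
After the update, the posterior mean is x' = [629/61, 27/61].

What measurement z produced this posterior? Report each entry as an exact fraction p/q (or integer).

z = [-1]

x̄ = F·x = [11, -3]
P̄ = F·P·Fᵀ + Q = [16 -6; -6 30]
S = H·P̄·Hᵀ + R = [122]
K = P̄·Hᵀ·S⁻¹ = [6/61; -30/61]
x' − x̄ = [-42/61, 210/61] = K·y
y = (KᵀK)⁻¹·Kᵀ·(x' − x̄) = [-7]
z = y + H·x̄ = [-7] + [6] = [-1]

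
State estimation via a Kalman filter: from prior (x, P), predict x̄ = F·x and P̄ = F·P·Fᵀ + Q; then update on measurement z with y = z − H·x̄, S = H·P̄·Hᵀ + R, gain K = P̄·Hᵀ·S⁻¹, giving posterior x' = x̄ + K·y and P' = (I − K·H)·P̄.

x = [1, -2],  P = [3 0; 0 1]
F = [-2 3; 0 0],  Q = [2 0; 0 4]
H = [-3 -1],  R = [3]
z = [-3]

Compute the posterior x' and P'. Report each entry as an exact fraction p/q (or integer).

x' = [151/214, 54/107]
P' = [161/214 -138/107; -138/107 420/107]

x̄ = F·x = [-8, 0]
P̄ = F·P·Fᵀ + Q = [23 0; 0 4]
y = z − H·x̄ = [-27]
S = H·P̄·Hᵀ + R = [214]
K = P̄·Hᵀ·S⁻¹ = [-69/214; -2/107]
x' = x̄ + K·y = [151/214, 54/107]
P' = (I − K·H)·P̄ = [161/214 -138/107; -138/107 420/107]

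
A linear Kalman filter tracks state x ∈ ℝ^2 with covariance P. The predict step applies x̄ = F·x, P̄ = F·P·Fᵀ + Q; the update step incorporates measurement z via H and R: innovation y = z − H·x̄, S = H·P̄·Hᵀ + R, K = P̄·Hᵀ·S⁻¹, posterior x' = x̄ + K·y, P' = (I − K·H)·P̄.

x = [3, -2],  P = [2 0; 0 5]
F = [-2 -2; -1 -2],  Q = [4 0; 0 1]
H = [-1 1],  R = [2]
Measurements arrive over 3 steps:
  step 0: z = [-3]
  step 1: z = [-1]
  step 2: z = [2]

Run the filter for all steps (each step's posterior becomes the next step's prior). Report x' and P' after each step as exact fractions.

step 0: x̄ = F·x = [-2, 1]
step 0: P̄ = F·P·Fᵀ + Q = [32 24; 24 23]
step 0: y = z − H·x̄ = [-6]
step 0: S = H·P̄·Hᵀ + R = [9]
step 0: K = P̄·Hᵀ·S⁻¹ = [-8/9; -1/9]
step 0: x' = x̄ + K·y = [10/3, 5/3]
step 0: P' = (I − K·H)·P̄ = [224/9 208/9; 208/9 206/9]
step 1: x̄ = F·x = [-10, -20/3]
step 1: P̄ = F·P·Fᵀ + Q = [380 280; 280 1889/9]
step 1: y = z − H·x̄ = [-13/3]
step 1: S = H·P̄·Hᵀ + R = [287/9]
step 1: K = P̄·Hᵀ·S⁻¹ = [-900/287; -631/287]
step 1: x' = x̄ + K·y = [1030/287, 821/287]
step 1: P' = (I − K·H)·P̄ = [19060/287 17260/287; 17260/287 15998/287]
step 2: x̄ = F·x = [-3702/287, -2672/287]
step 2: P̄ = F·P·Fᵀ + Q = [279460/287 205672/287; 205672/287 152379/287]
step 2: y = z − H·x̄ = [-456/287]
step 2: S = H·P̄·Hᵀ + R = [21069/287]
step 2: K = P̄·Hᵀ·S⁻¹ = [-24596/7023; -53293/21069]
step 2: x' = x̄ + K·y = [-17170/2341, -37160/7023]
step 2: P' = (I − K·H)·P̄ = [171612/2341 465644/7023; 465644/7023 1290346/21069]

step 0: x' = [10/3, 5/3], P' = [224/9 208/9; 208/9 206/9]
step 1: x' = [1030/287, 821/287], P' = [19060/287 17260/287; 17260/287 15998/287]
step 2: x' = [-17170/2341, -37160/7023], P' = [171612/2341 465644/7023; 465644/7023 1290346/21069]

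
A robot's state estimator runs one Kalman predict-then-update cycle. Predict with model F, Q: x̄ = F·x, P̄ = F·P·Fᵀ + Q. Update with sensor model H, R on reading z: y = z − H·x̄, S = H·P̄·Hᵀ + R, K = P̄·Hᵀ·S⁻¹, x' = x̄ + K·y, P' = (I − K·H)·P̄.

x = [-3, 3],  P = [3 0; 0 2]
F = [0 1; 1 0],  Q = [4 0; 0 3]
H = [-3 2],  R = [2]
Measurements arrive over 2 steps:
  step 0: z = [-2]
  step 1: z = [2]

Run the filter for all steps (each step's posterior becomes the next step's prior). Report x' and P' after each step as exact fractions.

step 0: x' = [3/40, -21/20], P' = [39/20 27/10; 27/10 21/5]
step 1: x' = [-207/316, 3/79], P' = [187/79 513/158; 513/158 387/79]

step 0: x̄ = F·x = [3, -3]
step 0: P̄ = F·P·Fᵀ + Q = [6 0; 0 6]
step 0: y = z − H·x̄ = [13]
step 0: S = H·P̄·Hᵀ + R = [80]
step 0: K = P̄·Hᵀ·S⁻¹ = [-9/40; 3/20]
step 0: x' = x̄ + K·y = [3/40, -21/20]
step 0: P' = (I − K·H)·P̄ = [39/20 27/10; 27/10 21/5]
step 1: x̄ = F·x = [-21/20, 3/40]
step 1: P̄ = F·P·Fᵀ + Q = [41/5 27/10; 27/10 99/20]
step 1: y = z − H·x̄ = [-13/10]
step 1: S = H·P̄·Hᵀ + R = [316/5]
step 1: K = P̄·Hᵀ·S⁻¹ = [-24/79; 9/316]
step 1: x' = x̄ + K·y = [-207/316, 3/79]
step 1: P' = (I − K·H)·P̄ = [187/79 513/158; 513/158 387/79]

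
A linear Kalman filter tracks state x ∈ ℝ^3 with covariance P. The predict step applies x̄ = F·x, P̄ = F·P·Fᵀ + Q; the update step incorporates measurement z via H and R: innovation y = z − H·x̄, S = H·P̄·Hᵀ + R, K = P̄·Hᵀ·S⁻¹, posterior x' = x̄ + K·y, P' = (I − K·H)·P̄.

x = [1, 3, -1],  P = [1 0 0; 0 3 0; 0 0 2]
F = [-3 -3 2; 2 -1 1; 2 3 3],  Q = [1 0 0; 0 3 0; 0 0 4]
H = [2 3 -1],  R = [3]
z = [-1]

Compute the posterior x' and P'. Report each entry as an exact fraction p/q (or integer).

x̄ = F·x = [-14, -2, 8]
P̄ = F·P·Fᵀ + Q = [45 7 -21; 7 12 1; -21 1 53]
y = z − H·x̄ = [41]
S = H·P̄·Hᵀ + R = [506]
K = P̄·Hᵀ·S⁻¹ = [6/23; 49/506; -2/11]
x' = x̄ + K·y = [-76/23, 997/506, 6/11]
P' = (I − K·H)·P̄ = [243/23 -133/23 3; -133/23 3671/506 109/11; 3 109/11 399/11]

x' = [-76/23, 997/506, 6/11]
P' = [243/23 -133/23 3; -133/23 3671/506 109/11; 3 109/11 399/11]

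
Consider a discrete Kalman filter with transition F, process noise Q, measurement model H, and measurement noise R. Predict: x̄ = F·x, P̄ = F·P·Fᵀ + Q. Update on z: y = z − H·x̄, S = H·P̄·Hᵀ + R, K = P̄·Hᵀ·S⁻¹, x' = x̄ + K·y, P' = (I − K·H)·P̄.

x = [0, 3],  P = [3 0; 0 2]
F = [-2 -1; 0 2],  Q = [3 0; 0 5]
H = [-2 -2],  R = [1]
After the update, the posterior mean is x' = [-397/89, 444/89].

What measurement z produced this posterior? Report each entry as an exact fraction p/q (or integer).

z = [-1]

x̄ = F·x = [-3, 6]
P̄ = F·P·Fᵀ + Q = [17 -4; -4 13]
S = H·P̄·Hᵀ + R = [89]
K = P̄·Hᵀ·S⁻¹ = [-26/89; -18/89]
x' − x̄ = [-130/89, -90/89] = K·y
y = (KᵀK)⁻¹·Kᵀ·(x' − x̄) = [5]
z = y + H·x̄ = [5] + [-6] = [-1]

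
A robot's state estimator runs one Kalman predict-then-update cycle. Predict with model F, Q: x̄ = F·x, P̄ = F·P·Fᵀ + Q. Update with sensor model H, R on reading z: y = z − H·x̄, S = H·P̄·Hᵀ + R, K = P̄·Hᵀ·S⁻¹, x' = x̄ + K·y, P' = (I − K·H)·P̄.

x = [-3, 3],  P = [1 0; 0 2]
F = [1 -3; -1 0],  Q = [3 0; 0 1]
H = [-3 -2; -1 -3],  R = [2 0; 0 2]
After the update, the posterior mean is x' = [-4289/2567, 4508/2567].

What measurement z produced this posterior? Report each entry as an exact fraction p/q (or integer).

z = [1, -3]

x̄ = F·x = [-12, 3]
P̄ = F·P·Fᵀ + Q = [22 -1; -1 2]
S = H·P̄·Hᵀ + R = [196 67; 67 36]
K = P̄·Hᵀ·S⁻¹ = [-1031/2567 564/2567; 299/2567 -913/2567]
x' − x̄ = [26515/2567, -3193/2567] = K·y
y = (KᵀK)⁻¹·Kᵀ·(x' − x̄) = [-29, -6]
z = y + H·x̄ = [-29, -6] + [30, 3] = [1, -3]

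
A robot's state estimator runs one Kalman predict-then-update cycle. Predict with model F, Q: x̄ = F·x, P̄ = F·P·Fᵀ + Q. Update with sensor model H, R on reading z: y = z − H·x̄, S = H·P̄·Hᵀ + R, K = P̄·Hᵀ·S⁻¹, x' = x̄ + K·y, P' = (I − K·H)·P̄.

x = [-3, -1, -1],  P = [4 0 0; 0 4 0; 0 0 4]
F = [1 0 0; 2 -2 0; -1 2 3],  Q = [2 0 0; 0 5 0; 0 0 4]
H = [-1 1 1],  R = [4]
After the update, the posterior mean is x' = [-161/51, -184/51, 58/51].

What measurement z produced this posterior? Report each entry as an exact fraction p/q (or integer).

x̄ = F·x = [-3, -4, -2]
P̄ = F·P·Fᵀ + Q = [6 8 -4; 8 37 -24; -4 -24 60]
S = H·P̄·Hᵀ + R = [51]
K = P̄·Hᵀ·S⁻¹ = [-2/51; 5/51; 40/51]
x' − x̄ = [-8/51, 20/51, 160/51] = K·y
y = (KᵀK)⁻¹·Kᵀ·(x' − x̄) = [4]
z = y + H·x̄ = [4] + [-3] = [1]

z = [1]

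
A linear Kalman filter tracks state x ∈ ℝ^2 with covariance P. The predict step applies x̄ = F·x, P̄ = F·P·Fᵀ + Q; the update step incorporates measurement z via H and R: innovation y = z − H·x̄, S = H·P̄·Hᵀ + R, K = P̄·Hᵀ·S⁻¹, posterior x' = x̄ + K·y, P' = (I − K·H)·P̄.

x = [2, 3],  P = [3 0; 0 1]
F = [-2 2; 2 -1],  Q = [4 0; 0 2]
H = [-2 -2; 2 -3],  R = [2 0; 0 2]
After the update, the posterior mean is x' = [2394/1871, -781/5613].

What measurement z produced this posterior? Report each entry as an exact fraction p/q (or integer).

z = [-2, 3]

x̄ = F·x = [2, 1]
P̄ = F·P·Fᵀ + Q = [20 -14; -14 15]
S = H·P̄·Hᵀ + R = [30 -18; -18 385]
K = P̄·Hᵀ·S⁻¹ = [-524/1871 374/1871; -1042/5613 -371/1871]
x' − x̄ = [-1348/1871, -6394/5613] = K·y
y = (KᵀK)⁻¹·Kᵀ·(x' − x̄) = [4, 2]
z = y + H·x̄ = [4, 2] + [-6, 1] = [-2, 3]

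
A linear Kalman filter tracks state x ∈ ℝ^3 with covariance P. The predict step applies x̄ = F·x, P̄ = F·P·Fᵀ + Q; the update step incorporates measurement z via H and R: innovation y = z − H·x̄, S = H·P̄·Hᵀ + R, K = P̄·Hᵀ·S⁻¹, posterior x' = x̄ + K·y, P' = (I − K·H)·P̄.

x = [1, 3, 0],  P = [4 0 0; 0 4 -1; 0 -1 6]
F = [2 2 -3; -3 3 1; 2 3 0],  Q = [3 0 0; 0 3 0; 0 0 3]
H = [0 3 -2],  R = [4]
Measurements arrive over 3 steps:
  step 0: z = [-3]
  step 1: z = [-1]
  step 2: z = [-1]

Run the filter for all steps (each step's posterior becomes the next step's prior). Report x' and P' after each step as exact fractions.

step 0: x' = [6197/791, 4953/791, 8618/791], P' = [62730/791 18416/791 27886/791; 18416/791 16476/791 24300/791; 27886/791 24300/791 36616/791]
step 1: x' = [-87418256/7939055, 123393977/7939055, 189138607/7939055], P' = [316060121/7939055 -521312352/7939055 -779872492/7939055; -521312352/7939055 1136267264/7939055 1701389174/7939055; -779872492/7939055 1701389174/7939055 2555502069/7939055]
step 2: x' = [106519044658/43819777355, -337150305831/43819777355, -484648359723/43819777355], P' = [231970487175/8763955471 -1475714873748/43819777355 -438380729260/8763955471; -1475714873748/43819777355 597789883072/8763955471 4446269096798/43819777355; -438380729260/8763955471 4446269096798/43819777355 1331496906389/8763955471]

step 0: x̄ = F·x = [8, 6, 11]
step 0: P̄ = F·P·Fᵀ + Q = [101 -11 49; -11 75 9; 49 9 55]
step 0: y = z − H·x̄ = [1]
step 0: S = H·P̄·Hᵀ + R = [791]
step 0: K = P̄·Hᵀ·S⁻¹ = [-131/791; 207/791; -83/791]
step 0: x' = x̄ + K·y = [6197/791, 4953/791, 8618/791]
step 0: P' = (I − K·H)·P̄ = [62730/791 18416/791 27886/791; 18416/791 16476/791 24300/791; 27886/791 24300/791 36616/791]
step 1: x̄ = F·x = [-3554/791, 698/113, 27253/791]
step 1: P̄ = F·P·Fᵀ + Q = [169837/791 -35818/113 147920/791; -35818/113 56977/113 -22096/113; 147920/791 -22096/113 622569/791]
step 1: y = z − H·x̄ = [39057/791]
step 1: S = H·P̄·Hᵀ + R = [7939055/791]
step 1: K = P̄·Hᵀ·S⁻¹ = [-1048018/7939055; 1505861/7939055; -1709154/7939055]
step 1: x' = x̄ + K·y = [-87418256/7939055, 123393977/7939055, 189138607/7939055]
step 1: P' = (I − K·H)·P̄ = [316060121/7939055 -521312352/7939055 -779872492/7939055; -521312352/7939055 1136267264/7939055 1701389174/7939055; -779872492/7939055 1701389174/7939055 2555502069/7939055]
step 2: x̄ = F·x = [-495464379/7939055, 821575306/7939055, 195345419/7939055]
step 2: P̄ = F·P·Fᵀ + Q = [13603946326/7939055 -23233584979/7939055 -7764547066/7939055; -23233584979/7939055 39921458031/7939055 13438404244/7939055; -7764547066/7939055 13438404244/7939055 5258714801/7939055]
step 2: y = z − H·x̄ = [-416394827/1587811]
step 2: S = H·P̄·Hᵀ + R = [43819777355/1587811]
step 2: K = P̄·Hᵀ·S⁻¹ = [-10834332161/43819777355; 18577513121/43819777355; 5959556626/43819777355]
step 2: x' = x̄ + K·y = [106519044658/43819777355, -337150305831/43819777355, -484648359723/43819777355]
step 2: P' = (I − K·H)·P̄ = [231970487175/8763955471 -1475714873748/43819777355 -438380729260/8763955471; -1475714873748/43819777355 597789883072/8763955471 4446269096798/43819777355; -438380729260/8763955471 4446269096798/43819777355 1331496906389/8763955471]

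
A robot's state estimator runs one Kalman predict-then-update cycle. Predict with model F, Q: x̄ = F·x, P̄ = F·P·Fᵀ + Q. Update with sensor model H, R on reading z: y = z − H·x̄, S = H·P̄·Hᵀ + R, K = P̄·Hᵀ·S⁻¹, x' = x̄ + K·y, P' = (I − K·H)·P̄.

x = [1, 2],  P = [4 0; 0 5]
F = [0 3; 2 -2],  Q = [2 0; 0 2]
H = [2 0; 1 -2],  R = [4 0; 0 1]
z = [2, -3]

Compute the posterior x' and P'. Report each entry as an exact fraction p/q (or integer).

x' = [4120/3911, 7882/3911]
P' = [3591/3911 1742/3911; 1742/3911 1810/3911]

x̄ = F·x = [6, -2]
P̄ = F·P·Fᵀ + Q = [47 -30; -30 38]
y = z − H·x̄ = [-10, -13]
S = H·P̄·Hᵀ + R = [192 214; 214 320]
K = P̄·Hᵀ·S⁻¹ = [3591/7822 107/3911; 871/3911 -1878/3911]
x' = x̄ + K·y = [4120/3911, 7882/3911]
P' = (I − K·H)·P̄ = [3591/3911 1742/3911; 1742/3911 1810/3911]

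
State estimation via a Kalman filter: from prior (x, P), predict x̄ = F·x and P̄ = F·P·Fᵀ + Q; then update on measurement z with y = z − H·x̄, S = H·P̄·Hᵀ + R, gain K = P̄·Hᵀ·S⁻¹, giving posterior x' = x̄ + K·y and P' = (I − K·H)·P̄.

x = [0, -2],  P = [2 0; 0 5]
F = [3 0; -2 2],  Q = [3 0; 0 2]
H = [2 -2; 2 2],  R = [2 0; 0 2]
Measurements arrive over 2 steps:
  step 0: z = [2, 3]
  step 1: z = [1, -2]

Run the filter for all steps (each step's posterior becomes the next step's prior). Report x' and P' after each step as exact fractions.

step 0: x̄ = F·x = [0, -4]
step 0: P̄ = F·P·Fᵀ + Q = [21 -12; -12 30]
step 0: y = z − H·x̄ = [-6, 11]
step 0: S = H·P̄·Hᵀ + R = [302 -36; -36 110]
step 0: K = P̄·Hᵀ·S⁻¹ = [1977/7981 1953/7981; -1986/7981 1962/7981]
step 0: x' = x̄ + K·y = [9621/7981, 1574/7981]
step 0: P' = (I − K·H)·P̄ = [1965/7981 -12/7981; -12/7981 1974/7981]
step 1: x̄ = F·x = [28863/7981, -16094/7981]
step 1: P̄ = F·P·Fᵀ + Q = [41628/7981 -11862/7981; -11862/7981 31814/7981]
step 1: y = z − H·x̄ = [-81933/7981, -41500/7981]
step 1: S = H·P̄·Hᵀ + R = [404626/7981 39256/7981; 39256/7981 214834/7981]
step 1: K = P̄·Hᵀ·S⁻¹ = [215574/891559 207666/891559; -636908/2674677 613184/2674677]
step 1: x' = x̄ + K·y = [-68625/891559, -2043554/2674677]
step 1: P' = (I − K·H)·P̄ = [211620/891559 -3954/891559; -3954/891559 625046/2674677]

step 0: x' = [9621/7981, 1574/7981], P' = [1965/7981 -12/7981; -12/7981 1974/7981]
step 1: x' = [-68625/891559, -2043554/2674677], P' = [211620/891559 -3954/891559; -3954/891559 625046/2674677]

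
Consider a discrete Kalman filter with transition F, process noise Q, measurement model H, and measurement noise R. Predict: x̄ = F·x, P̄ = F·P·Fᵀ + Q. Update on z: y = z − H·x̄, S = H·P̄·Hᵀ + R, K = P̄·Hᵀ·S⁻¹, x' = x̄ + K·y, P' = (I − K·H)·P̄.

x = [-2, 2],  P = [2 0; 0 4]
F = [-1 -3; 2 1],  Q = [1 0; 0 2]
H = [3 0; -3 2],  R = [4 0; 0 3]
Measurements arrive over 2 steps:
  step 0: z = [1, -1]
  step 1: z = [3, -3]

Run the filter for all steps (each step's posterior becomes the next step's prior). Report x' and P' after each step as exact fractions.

step 0: x' = [-437/13901, -11530/13901], P' = [5108/13901 6768/13901; 6768/13901 18438/13901]
step 1: x' = [43251293/43042581, -339136/14347527], P' = [12371668/43042581 4380856/14347527; 4380856/14347527 4353412/4782509]

step 0: x̄ = F·x = [-4, -2]
step 0: P̄ = F·P·Fᵀ + Q = [39 -16; -16 14]
step 0: y = z − H·x̄ = [13, -9]
step 0: S = H·P̄·Hᵀ + R = [355 -447; -447 602]
step 0: K = P̄·Hᵀ·S⁻¹ = [3831/13901 -596/13901; 5076/13901 5524/13901]
step 0: x' = x̄ + K·y = [-437/13901, -11530/13901]
step 0: P' = (I − K·H)·P̄ = [5108/13901 6768/13901; 6768/13901 18438/13901]
step 1: x̄ = F·x = [35027/13901, -12404/13901]
step 1: P̄ = F·P·Fᵀ + Q = [225559/13901 -112906/13901; -112906/13901 93744/13901]
step 1: y = z − H·x̄ = [-63378/13901, 88186/13901]
step 1: S = H·P̄·Hᵀ + R = [2085635/13901 -2707467/13901; -2707467/13901 3801582/13901]
step 1: K = P̄·Hᵀ·S⁻¹ = [3092917/14347527 -3609956/43042581; 1095214/4782509 4325968/14347527]
step 1: x' = x̄ + K·y = [43251293/43042581, -339136/14347527]
step 1: P' = (I − K·H)·P̄ = [12371668/43042581 4380856/14347527; 4380856/14347527 4353412/4782509]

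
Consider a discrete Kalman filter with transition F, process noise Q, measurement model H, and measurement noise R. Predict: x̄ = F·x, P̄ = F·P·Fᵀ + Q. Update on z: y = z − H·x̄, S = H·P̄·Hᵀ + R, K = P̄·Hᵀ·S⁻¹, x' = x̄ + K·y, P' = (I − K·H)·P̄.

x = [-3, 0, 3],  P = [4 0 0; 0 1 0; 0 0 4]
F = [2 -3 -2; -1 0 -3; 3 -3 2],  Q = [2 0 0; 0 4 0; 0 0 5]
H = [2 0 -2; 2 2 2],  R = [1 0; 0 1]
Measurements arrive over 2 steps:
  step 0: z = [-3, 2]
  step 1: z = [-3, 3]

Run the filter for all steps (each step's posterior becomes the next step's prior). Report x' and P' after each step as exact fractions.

step 0: x' = [-7792/54611, -42782/163833, 224239/163833], P' = [110529/54611 -212272/54611 108363/54611; -212272/54611 1302668/163833 -664660/163833; 108363/54611 -664660/163833 359402/163833]
step 1: x' = [11508488048/8933991573, -24785334635/8933991573, 26166195728/8933991573], P' = [17032547170/8933991573 -32258831242/8933991573 16456394452/8933991573; -32258831242/8933991573 65263137271/8933991573 -33262403332/8933991573; 16456394452/8933991573 -33262403332/8933991573 18057623176/8933991573]

step 0: x̄ = F·x = [-12, -6, -3]
step 0: P̄ = F·P·Fᵀ + Q = [43 16 17; 16 44 -36; 17 -36 66]
step 0: y = z − H·x̄ = [15, 44]
step 0: S = H·P̄·Hᵀ + R = [301 116; 116 589]
step 0: K = P̄·Hᵀ·S⁻¹ = [4332/54611 13240/54611; 55688/163833 2384/163833; -68626/163833 39662/163833]
step 0: x' = x̄ + K·y = [-7792/54611, -42782/163833, 224239/163833]
step 0: P' = (I − K·H)·P̄ = [110529/54611 -212272/54611 108363/54611; -212272/54611 1302668/163833 -664660/163833; 108363/54611 -664660/163833 359402/163833]
step 1: x̄ = F·x = [-366884/163833, -216447/54611, 506696/163833]
step 1: P̄ = F·P·Fᵀ + Q = [11880794/163833 -2566502/54611 21177988/163833; -2566502/54611 2057357/54611 -4873180/54611; 21177988/163833 -4873180/54611 40304744/163833]
step 1: y = z − H·x̄ = [1255661/163833, 503519/54611]
step 1: S = H·P̄·Hᵀ + R = [39482081/163833 -28671888/54611; -28671888/54611 74821935/54611]
step 1: K = P̄·Hᵀ·S⁻¹ = [384101812/2977997191 2460220760/8933991573; 669048060/2977997191 -516194606/8933991573; -1067485816/2977997191 2503228592/8933991573]
step 1: x' = x̄ + K·y = [11508488048/8933991573, -24785334635/8933991573, 26166195728/8933991573]
step 1: P' = (I − K·H)·P̄ = [17032547170/8933991573 -32258831242/8933991573 16456394452/8933991573; -32258831242/8933991573 65263137271/8933991573 -33262403332/8933991573; 16456394452/8933991573 -33262403332/8933991573 18057623176/8933991573]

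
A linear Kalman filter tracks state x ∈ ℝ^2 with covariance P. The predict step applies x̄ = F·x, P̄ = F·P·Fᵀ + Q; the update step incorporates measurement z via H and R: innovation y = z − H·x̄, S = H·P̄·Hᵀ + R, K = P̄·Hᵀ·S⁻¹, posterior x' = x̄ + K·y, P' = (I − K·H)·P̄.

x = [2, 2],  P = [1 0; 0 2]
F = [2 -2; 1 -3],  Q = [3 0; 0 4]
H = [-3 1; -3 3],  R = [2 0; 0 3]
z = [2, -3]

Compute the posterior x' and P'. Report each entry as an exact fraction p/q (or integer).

x̄ = F·x = [0, -4]
P̄ = F·P·Fᵀ + Q = [15 14; 14 23]
y = z − H·x̄ = [6, 9]
S = H·P̄·Hᵀ + R = [76 36; 36 93]
K = P̄·Hᵀ·S⁻¹ = [-25/52 2/13; -913/1924 228/481]
x' = x̄ + K·y = [-3/2, -191/74]
P' = (I − K·H)·P̄ = [29/52 37/52; 37/52 2281/1924]

x' = [-3/2, -191/74]
P' = [29/52 37/52; 37/52 2281/1924]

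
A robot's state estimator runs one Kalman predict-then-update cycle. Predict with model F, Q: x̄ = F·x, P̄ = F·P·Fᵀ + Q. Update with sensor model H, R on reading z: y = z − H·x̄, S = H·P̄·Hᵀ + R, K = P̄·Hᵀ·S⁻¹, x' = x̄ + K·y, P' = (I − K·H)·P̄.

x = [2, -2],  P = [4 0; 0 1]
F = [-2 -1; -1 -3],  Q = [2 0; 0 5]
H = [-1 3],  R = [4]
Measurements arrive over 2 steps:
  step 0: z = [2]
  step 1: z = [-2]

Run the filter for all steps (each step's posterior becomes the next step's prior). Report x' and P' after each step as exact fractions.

step 0: x̄ = F·x = [-2, 4]
step 0: P̄ = F·P·Fᵀ + Q = [19 11; 11 18]
step 0: y = z − H·x̄ = [-12]
step 0: S = H·P̄·Hᵀ + R = [119]
step 0: K = P̄·Hᵀ·S⁻¹ = [2/17; 43/119]
step 0: x' = x̄ + K·y = [-58/17, -40/119]
step 0: P' = (I − K·H)·P̄ = [295/17 101/17; 101/17 293/119]
step 1: x̄ = F·x = [852/119, 526/119]
step 1: P̄ = F·P·Fᵀ + Q = [11619/119 9958/119; 9958/119 9539/119]
step 1: y = z − H·x̄ = [-964/119]
step 1: S = H·P̄·Hᵀ + R = [38198/119]
step 1: K = P̄·Hᵀ·S⁻¹ = [18255/38198; 18659/38198]
step 1: x' = x̄ + K·y = [62802/19099, 8844/19099]
step 1: P' = (I − K·H)·P̄ = [929223/38198 334081/38198; 334081/38198 136239/38198]

step 0: x' = [-58/17, -40/119], P' = [295/17 101/17; 101/17 293/119]
step 1: x' = [62802/19099, 8844/19099], P' = [929223/38198 334081/38198; 334081/38198 136239/38198]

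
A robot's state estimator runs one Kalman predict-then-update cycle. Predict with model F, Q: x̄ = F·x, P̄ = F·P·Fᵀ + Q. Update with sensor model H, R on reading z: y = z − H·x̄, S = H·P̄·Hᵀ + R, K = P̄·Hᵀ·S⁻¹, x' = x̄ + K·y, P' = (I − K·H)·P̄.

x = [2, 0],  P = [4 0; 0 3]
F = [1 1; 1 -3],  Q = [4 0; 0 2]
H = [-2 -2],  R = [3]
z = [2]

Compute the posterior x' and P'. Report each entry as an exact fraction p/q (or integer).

x̄ = F·x = [2, 2]
P̄ = F·P·Fᵀ + Q = [11 -5; -5 33]
y = z − H·x̄ = [10]
S = H·P̄·Hᵀ + R = [139]
K = P̄·Hᵀ·S⁻¹ = [-12/139; -56/139]
x' = x̄ + K·y = [158/139, -282/139]
P' = (I − K·H)·P̄ = [1385/139 -1367/139; -1367/139 1451/139]

x' = [158/139, -282/139]
P' = [1385/139 -1367/139; -1367/139 1451/139]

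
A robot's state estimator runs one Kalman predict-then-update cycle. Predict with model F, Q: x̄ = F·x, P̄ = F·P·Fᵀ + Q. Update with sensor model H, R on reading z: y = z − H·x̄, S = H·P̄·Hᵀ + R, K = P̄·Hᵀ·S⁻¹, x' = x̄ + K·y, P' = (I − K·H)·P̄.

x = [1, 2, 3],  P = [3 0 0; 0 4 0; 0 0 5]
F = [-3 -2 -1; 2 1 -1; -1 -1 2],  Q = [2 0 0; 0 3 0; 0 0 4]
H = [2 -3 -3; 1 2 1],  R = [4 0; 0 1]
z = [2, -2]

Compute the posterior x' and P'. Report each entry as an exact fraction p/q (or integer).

x' = [4249/13971, -9310/4657, 22658/13971]
P' = [83783/13971 -43054/4657 180016/13971; -43054/4657 72491/4657 -100475/4657; 180016/13971 -100475/4657 422105/13971]

x̄ = F·x = [-10, 1, 3]
P̄ = F·P·Fᵀ + Q = [50 -21 7; -21 24 -20; 7 -20 31]
y = z − H·x̄ = [34, 3]
S = H·P̄·Hᵀ + R = [507 15; 15 28]
K = P̄·Hᵀ·S⁻¹ = [3751/13971 1825/4657; -539/4657 1453/4657; -502/13971 -243/4657]
x' = x̄ + K·y = [4249/13971, -9310/4657, 22658/13971]
P' = (I − K·H)·P̄ = [83783/13971 -43054/4657 180016/13971; -43054/4657 72491/4657 -100475/4657; 180016/13971 -100475/4657 422105/13971]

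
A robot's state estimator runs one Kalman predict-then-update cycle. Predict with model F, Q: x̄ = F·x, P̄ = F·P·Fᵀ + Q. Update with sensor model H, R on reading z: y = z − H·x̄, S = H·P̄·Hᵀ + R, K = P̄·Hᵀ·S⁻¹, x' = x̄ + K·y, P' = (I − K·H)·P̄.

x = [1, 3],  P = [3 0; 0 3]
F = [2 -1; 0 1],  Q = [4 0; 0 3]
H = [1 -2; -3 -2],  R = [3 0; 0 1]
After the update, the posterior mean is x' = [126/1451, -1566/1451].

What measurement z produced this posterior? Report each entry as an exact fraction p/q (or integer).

z = [3, 2]

x̄ = F·x = [-1, 3]
P̄ = F·P·Fᵀ + Q = [19 -3; -3 6]
S = H·P̄·Hᵀ + R = [58 -45; -45 160]
K = P̄·Hᵀ·S⁻¹ = [341/1451 -1833/7255; -507/1451 -849/7255]
x' − x̄ = [1577/1451, -5919/1451] = K·y
y = (KᵀK)⁻¹·Kᵀ·(x' − x̄) = [10, 5]
z = y + H·x̄ = [10, 5] + [-7, -3] = [3, 2]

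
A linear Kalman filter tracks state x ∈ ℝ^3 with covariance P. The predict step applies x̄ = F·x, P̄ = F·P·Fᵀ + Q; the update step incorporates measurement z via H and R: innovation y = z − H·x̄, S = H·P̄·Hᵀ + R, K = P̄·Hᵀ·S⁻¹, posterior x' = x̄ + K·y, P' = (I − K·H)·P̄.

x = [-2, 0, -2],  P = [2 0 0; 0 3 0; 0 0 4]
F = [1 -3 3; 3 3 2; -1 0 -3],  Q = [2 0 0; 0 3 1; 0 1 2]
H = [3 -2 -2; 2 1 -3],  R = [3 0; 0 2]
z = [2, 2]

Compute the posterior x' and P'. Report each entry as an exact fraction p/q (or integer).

x̄ = F·x = [-8, -10, 8]
P̄ = F·P·Fᵀ + Q = [67 3 -38; 3 64 -29; -38 -29 40]
y = z − H·x̄ = [22, 52]
S = H·P̄·Hᵀ + R = [1210 889; 889 1336]
K = P̄·Hᵀ·S⁻¹ = [138917/826239 62791/826239; -221069/826239 244199/826239; 18329/826239 -151346/826239]
x' = x̄ + K·y = [-96202/275413, -142520/275413, -285614/275413]
P' = (I − K·H)·P̄ = [1950965/826239 1094467/826239 1623605/826239; 1094467/826239 1054844/826239 918460/826239; 1623605/826239 918460/826239 1489454/826239]

x' = [-96202/275413, -142520/275413, -285614/275413]
P' = [1950965/826239 1094467/826239 1623605/826239; 1094467/826239 1054844/826239 918460/826239; 1623605/826239 918460/826239 1489454/826239]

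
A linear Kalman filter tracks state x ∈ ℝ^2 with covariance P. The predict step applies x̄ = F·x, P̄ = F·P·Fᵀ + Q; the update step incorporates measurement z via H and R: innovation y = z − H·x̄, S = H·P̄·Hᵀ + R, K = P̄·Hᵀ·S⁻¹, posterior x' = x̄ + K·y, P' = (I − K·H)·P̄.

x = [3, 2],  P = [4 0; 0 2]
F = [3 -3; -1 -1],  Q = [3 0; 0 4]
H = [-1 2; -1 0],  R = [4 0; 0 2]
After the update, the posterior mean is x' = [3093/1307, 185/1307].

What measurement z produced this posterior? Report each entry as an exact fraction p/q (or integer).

x̄ = F·x = [3, -5]
P̄ = F·P·Fᵀ + Q = [57 -6; -6 10]
S = H·P̄·Hᵀ + R = [125 69; 69 59]
K = P̄·Hᵀ·S⁻¹ = [-69/1307 -1182/1307; 560/1307 -522/1307]
x' − x̄ = [-828/1307, 6720/1307] = K·y
y = (KᵀK)⁻¹·Kᵀ·(x' − x̄) = [12, 0]
z = y + H·x̄ = [12, 0] + [-13, -3] = [-1, -3]

z = [-1, -3]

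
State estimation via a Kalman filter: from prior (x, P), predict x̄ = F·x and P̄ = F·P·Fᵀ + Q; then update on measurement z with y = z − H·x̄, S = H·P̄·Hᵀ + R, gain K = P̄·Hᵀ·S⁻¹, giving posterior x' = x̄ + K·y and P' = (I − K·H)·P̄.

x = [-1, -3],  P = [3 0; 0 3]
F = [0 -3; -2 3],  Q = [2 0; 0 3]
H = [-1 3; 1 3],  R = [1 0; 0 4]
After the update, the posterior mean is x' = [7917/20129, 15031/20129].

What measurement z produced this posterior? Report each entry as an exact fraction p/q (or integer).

z = [2, 2]

x̄ = F·x = [9, -7]
P̄ = F·P·Fᵀ + Q = [29 -27; -27 42]
S = H·P̄·Hᵀ + R = [570 349; 349 249]
K = P̄·Hᵀ·S⁻¹ = [-9242/20129 8750/20129; 3546/20129 3033/20129]
x' − x̄ = [-173244/20129, 155934/20129] = K·y
y = (KᵀK)⁻¹·Kᵀ·(x' − x̄) = [32, 14]
z = y + H·x̄ = [32, 14] + [-30, -12] = [2, 2]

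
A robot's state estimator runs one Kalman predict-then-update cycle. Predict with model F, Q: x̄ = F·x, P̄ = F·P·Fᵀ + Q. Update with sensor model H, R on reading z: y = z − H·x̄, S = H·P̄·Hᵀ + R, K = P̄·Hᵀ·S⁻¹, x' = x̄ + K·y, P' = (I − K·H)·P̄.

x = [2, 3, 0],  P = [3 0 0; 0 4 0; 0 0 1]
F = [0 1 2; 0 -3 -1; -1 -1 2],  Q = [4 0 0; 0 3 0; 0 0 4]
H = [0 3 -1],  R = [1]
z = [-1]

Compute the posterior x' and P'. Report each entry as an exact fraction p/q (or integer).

x̄ = F·x = [3, -9, -5]
P̄ = F·P·Fᵀ + Q = [12 -14 0; -14 40 10; 0 10 15]
y = z − H·x̄ = [21]
S = H·P̄·Hᵀ + R = [316]
K = P̄·Hᵀ·S⁻¹ = [-21/158; 55/158; 15/316]
x' = x̄ + K·y = [33/158, -267/158, -1265/316]
P' = (I − K·H)·P̄ = [507/79 49/79 315/158; 49/79 135/79 755/158; 315/158 755/158 4515/316]

x' = [33/158, -267/158, -1265/316]
P' = [507/79 49/79 315/158; 49/79 135/79 755/158; 315/158 755/158 4515/316]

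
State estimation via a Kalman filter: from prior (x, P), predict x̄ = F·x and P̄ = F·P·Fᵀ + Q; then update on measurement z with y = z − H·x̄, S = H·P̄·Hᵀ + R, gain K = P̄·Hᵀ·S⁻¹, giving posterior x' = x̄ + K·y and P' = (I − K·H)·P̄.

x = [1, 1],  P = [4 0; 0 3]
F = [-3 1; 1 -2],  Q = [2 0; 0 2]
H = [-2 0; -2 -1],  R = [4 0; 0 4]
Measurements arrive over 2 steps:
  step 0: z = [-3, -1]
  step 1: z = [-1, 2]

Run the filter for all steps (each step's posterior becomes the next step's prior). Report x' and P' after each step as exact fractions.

step 0: x' = [1023/692, -733/346], P' = [289/346 -225/173; -225/173 846/173]
step 1: x' = [6134/96593, -21974/13799], P' = [84524/96593 -19596/13799; -19596/13799 66924/13799]

step 0: x̄ = F·x = [-2, -1]
step 0: P̄ = F·P·Fᵀ + Q = [41 -18; -18 18]
step 0: y = z − H·x̄ = [-7, -6]
step 0: S = H·P̄·Hᵀ + R = [168 128; 128 114]
step 0: K = P̄·Hᵀ·S⁻¹ = [-289/692 -16/173; 225/346 -99/173]
step 0: x' = x̄ + K·y = [1023/692, -733/346]
step 0: P' = (I − K·H)·P̄ = [289/346 -225/173; -225/173 846/173]
step 1: x̄ = F·x = [-4535/692, 3955/692]
step 1: P̄ = F·P·Fᵀ + Q = [7685/346 -7401/346; -7401/346 9549/346]
step 1: y = z − H·x̄ = [-4881/346, -3731/692]
step 1: S = H·P̄·Hᵀ + R = [16062/173 7969/173; 7969/173 12069/346]
step 1: K = P̄·Hᵀ·S⁻¹ = [-42262/96593 -7969/96593; 9798/13799 -6933/13799]
step 1: x' = x̄ + K·y = [6134/96593, -21974/13799]
step 1: P' = (I − K·H)·P̄ = [84524/96593 -19596/13799; -19596/13799 66924/13799]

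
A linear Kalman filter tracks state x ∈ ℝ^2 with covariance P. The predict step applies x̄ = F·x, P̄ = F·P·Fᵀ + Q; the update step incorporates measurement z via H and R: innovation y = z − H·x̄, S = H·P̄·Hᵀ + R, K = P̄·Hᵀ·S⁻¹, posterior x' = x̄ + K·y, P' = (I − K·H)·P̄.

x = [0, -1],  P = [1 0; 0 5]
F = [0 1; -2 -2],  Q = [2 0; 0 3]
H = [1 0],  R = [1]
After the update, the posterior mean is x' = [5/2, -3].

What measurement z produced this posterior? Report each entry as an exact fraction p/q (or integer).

z = [3]

x̄ = F·x = [-1, 2]
P̄ = F·P·Fᵀ + Q = [7 -10; -10 27]
S = H·P̄·Hᵀ + R = [8]
K = P̄·Hᵀ·S⁻¹ = [7/8; -5/4]
x' − x̄ = [7/2, -5] = K·y
y = (KᵀK)⁻¹·Kᵀ·(x' − x̄) = [4]
z = y + H·x̄ = [4] + [-1] = [3]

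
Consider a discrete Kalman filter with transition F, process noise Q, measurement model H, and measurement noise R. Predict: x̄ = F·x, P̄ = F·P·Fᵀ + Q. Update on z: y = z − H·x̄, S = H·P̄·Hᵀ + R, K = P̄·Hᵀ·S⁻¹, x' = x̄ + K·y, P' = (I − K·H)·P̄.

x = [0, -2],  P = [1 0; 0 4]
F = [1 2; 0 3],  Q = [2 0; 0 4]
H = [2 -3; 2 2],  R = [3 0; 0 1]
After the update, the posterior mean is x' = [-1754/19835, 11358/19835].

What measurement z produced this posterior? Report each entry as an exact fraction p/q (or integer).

z = [-2, 1]

x̄ = F·x = [-4, -6]
P̄ = F·P·Fᵀ + Q = [19 24; 24 40]
S = H·P̄·Hᵀ + R = [151 -212; -212 429]
K = P̄·Hᵀ·S⁻¹ = [3646/19835 5778/19835; -3752/19835 4064/19835]
x' − x̄ = [77586/19835, 130368/19835] = K·y
y = (KᵀK)⁻¹·Kᵀ·(x' − x̄) = [-12, 21]
z = y + H·x̄ = [-12, 21] + [10, -20] = [-2, 1]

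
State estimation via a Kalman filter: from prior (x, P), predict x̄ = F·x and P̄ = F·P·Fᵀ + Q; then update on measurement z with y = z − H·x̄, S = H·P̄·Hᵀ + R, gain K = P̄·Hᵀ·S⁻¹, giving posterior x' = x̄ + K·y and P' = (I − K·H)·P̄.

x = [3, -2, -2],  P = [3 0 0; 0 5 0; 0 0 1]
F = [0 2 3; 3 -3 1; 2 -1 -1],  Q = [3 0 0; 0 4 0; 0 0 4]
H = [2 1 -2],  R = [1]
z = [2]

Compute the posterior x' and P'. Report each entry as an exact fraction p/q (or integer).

x̄ = F·x = [-10, 13, 10]
P̄ = F·P·Fᵀ + Q = [32 -27 -13; -27 77 32; -13 32 22]
y = z − H·x̄ = [29]
S = H·P̄·Hᵀ + R = [162]
K = P̄·Hᵀ·S⁻¹ = [7/18; -41/162; -19/81]
x' = x̄ + K·y = [23/18, 917/162, 259/81]
P' = (I − K·H)·P̄ = [15/2 -199/18 16/9; -199/18 10793/162 1813/81; 16/9 1813/81 1060/81]

x' = [23/18, 917/162, 259/81]
P' = [15/2 -199/18 16/9; -199/18 10793/162 1813/81; 16/9 1813/81 1060/81]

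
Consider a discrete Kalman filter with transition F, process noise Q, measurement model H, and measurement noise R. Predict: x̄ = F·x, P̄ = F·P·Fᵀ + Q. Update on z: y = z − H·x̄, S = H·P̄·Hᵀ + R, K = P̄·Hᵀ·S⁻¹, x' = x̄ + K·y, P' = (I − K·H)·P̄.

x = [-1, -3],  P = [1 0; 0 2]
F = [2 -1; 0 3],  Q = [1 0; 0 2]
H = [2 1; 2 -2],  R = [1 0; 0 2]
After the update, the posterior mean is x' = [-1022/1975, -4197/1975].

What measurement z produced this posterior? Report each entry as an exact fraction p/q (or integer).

z = [-3, 3]

x̄ = F·x = [1, -9]
P̄ = F·P·Fᵀ + Q = [7 -6; -6 20]
S = H·P̄·Hᵀ + R = [25 0; 0 158]
K = P̄·Hᵀ·S⁻¹ = [8/25 13/79; 8/25 -26/79]
x' − x̄ = [-2997/1975, 13578/1975] = K·y
y = (KᵀK)⁻¹·Kᵀ·(x' − x̄) = [4, -17]
z = y + H·x̄ = [4, -17] + [-7, 20] = [-3, 3]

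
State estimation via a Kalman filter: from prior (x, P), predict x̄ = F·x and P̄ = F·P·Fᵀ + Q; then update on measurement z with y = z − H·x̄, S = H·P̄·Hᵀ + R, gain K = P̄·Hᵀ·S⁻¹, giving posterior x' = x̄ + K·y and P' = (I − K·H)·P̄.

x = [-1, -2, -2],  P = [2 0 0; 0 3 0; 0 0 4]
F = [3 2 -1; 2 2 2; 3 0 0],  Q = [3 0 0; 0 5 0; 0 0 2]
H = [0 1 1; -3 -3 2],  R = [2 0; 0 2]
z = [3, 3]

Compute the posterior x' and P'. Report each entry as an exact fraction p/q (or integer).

x̄ = F·x = [-5, -10, -3]
P̄ = F·P·Fᵀ + Q = [37 16 18; 16 41 12; 18 12 20]
y = z − H·x̄ = [16, -36]
S = H·P̄·Hᵀ + R = [87 -197; -197 712]
K = P̄·Hᵀ·S⁻¹ = [-23/23135 -4003/23135; 8777/23135 -2348/23135; 12934/23135 1954/23135]
x' = x̄ + K·y = [5613/4627, -1278/4627, 13439/4627]
P' = (I − K·H)·P̄ = [364408/23135 -217062/23135 217016/23135; -217062/23135 138198/23135 -120644/23135; 217016/23135 -120644/23135 146512/23135]

x' = [5613/4627, -1278/4627, 13439/4627]
P' = [364408/23135 -217062/23135 217016/23135; -217062/23135 138198/23135 -120644/23135; 217016/23135 -120644/23135 146512/23135]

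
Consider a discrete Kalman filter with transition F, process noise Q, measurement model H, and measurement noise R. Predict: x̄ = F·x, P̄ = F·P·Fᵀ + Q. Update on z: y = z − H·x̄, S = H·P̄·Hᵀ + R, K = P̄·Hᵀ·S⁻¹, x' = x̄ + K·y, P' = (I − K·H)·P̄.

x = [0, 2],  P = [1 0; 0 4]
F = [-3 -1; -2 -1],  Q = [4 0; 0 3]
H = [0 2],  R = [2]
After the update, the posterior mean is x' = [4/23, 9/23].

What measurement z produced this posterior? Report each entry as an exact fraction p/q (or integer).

x̄ = F·x = [-2, -2]
P̄ = F·P·Fᵀ + Q = [17 10; 10 11]
S = H·P̄·Hᵀ + R = [46]
K = P̄·Hᵀ·S⁻¹ = [10/23; 11/23]
x' − x̄ = [50/23, 55/23] = K·y
y = (KᵀK)⁻¹·Kᵀ·(x' − x̄) = [5]
z = y + H·x̄ = [5] + [-4] = [1]

z = [1]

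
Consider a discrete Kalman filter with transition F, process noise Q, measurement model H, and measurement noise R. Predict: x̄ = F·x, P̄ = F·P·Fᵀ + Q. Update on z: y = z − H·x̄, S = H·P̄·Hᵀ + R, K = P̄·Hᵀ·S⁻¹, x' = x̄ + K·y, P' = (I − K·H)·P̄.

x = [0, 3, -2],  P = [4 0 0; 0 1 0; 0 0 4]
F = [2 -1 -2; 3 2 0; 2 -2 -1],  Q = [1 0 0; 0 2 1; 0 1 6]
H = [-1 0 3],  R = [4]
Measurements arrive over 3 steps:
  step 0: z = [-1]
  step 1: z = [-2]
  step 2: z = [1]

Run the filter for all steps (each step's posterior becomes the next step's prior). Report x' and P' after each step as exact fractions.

step 0: x̄ = F·x = [1, 6, -4]
step 0: P̄ = F·P·Fᵀ + Q = [34 22 26; 22 42 21; 26 21 30]
step 0: y = z − H·x̄ = [12]
step 0: S = H·P̄·Hᵀ + R = [152]
step 0: K = P̄·Hᵀ·S⁻¹ = [11/38; 41/152; 8/19]
step 0: x' = x̄ + K·y = [85/19, 351/38, 20/19]
step 0: P' = (I − K·H)·P̄ = [404/19 385/38 142/19; 385/38 4703/152 71/19; 142/19 71/19 58/19]
step 1: x̄ = F·x = [-91/38, 606/19, -201/19]
step 1: P̄ = F·P·Fᵀ + Q = [6663/152 1219/76 5023/76; 1219/76 16671/38 -1723/38; 5023/76 -1723/38 4631/38]
step 1: y = z − H·x̄ = [1039/38]
step 1: S = H·P̄·Hᵀ + R = [113711/152]
step 1: K = P̄·Hᵀ·S⁻¹ = [23475/113711; -1778/8747; 3502/8747]
step 1: x' = x̄ + K·y = [369548/113711, 230369/8747, 3218/8747]
step 1: P' = (I − K·H)·P̄ = [1359084/113711 414893/8747 37256/8747; 414893/8747 3567028/8747 135927/8747; 37256/8747 135927/8747 17088/8747]
step 2: x̄ = F·x = [-2339369/113711, 7098238/113711, -5292332/113711]
step 2: P̄ = F·P·Fᵀ + Q = [34429131/113711 -89168787/113711 72190985/113711; -89168787/113711 262667942/113711 -192991545/113711; 72190985/113711 -192991545/113711 153808222/113711]
step 2: y = z − H·x̄ = [13651338/113711]
step 2: S = H·P̄·Hᵀ + R = [986012063/113711]
step 2: K = P̄·Hᵀ·S⁻¹ = [182143824/986012063; -489805848/986012063; 389233681/986012063]
step 2: x' = x̄ + K·y = [1581736615/986012063, 2747694670/986012063, 837714442/986012063]
step 2: P' = (I − K·H)·P̄ = [6781805307/986012063 11376300861/986012063 2503460201/986012063; 11376300861/986012063 167828887622/986012063 3139025823/986012063; 2503460201/986012063 3139025823/986012063 1353464975/986012063]

step 0: x' = [85/19, 351/38, 20/19], P' = [404/19 385/38 142/19; 385/38 4703/152 71/19; 142/19 71/19 58/19]
step 1: x' = [369548/113711, 230369/8747, 3218/8747], P' = [1359084/113711 414893/8747 37256/8747; 414893/8747 3567028/8747 135927/8747; 37256/8747 135927/8747 17088/8747]
step 2: x' = [1581736615/986012063, 2747694670/986012063, 837714442/986012063], P' = [6781805307/986012063 11376300861/986012063 2503460201/986012063; 11376300861/986012063 167828887622/986012063 3139025823/986012063; 2503460201/986012063 3139025823/986012063 1353464975/986012063]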